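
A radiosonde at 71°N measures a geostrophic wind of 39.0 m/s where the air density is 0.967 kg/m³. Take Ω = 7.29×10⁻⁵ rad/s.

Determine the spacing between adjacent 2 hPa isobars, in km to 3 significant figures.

Coriolis parameter at 71°N:
f = 2Ω sin φ = 2 × 7.29×10⁻⁵ × sin 71° = 1.38×10⁻⁴ s⁻¹
Geostrophic balance rearranged: |∂P/∂n| = f ρ V_g
|∂P/∂n| = 1.38×10⁻⁴ × 0.967 × 39.0 = 5.20×10⁻³ Pa/m
Isobar spacing: Δn = ΔP/|∂P/∂n| = 200 Pa / 5.20×10⁻³ Pa/m = 38469 m ≈ 38.5 km

38.5 km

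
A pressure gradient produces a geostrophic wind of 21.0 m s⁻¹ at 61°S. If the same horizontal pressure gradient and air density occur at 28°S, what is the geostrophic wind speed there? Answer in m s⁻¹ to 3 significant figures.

With the same pressure gradient and density, V_g ∝ 1/f ∝ 1/sin φ.
V₂ = V₁ · sin φ₁ / sin φ₂ = 21.0 × sin 61° / sin 28°
V₂ = 21.0 × 0.8746/0.4695 = 39.1 m s⁻¹

39.1 m s⁻¹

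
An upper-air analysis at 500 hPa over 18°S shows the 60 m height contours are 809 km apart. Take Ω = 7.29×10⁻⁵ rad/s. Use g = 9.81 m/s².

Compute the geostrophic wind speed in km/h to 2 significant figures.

58 km/h

Coriolis parameter at 18°S:
f = 2Ω sin φ = 2 × 7.29×10⁻⁵ × sin 18° = 4.51×10⁻⁵ s⁻¹
Height gradient: |∂Z/∂n| = 60 m / 809000 m = 7.42×10⁻⁵
On a pressure surface, geostrophic balance gives V_g = (g/f)|∂Z/∂n|:
V_g = 9.81 × 7.42×10⁻⁵ / 4.51×10⁻⁵ = 16.1 m/s
Converting: 16.1 m/s × 3.6 = 58 km/h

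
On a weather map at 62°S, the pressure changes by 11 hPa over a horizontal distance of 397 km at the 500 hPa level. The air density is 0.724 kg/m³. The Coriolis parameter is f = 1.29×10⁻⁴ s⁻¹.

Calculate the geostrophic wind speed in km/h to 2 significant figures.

Pressure gradient: |∂P/∂n| = 1100 Pa / 397000 m = 2.77×10⁻³ Pa/m
Geostrophic balance (pressure-gradient force = Coriolis force):
V_g = (1/(fρ)) |∂P/∂n| = 2.77×10⁻³ / (1.29×10⁻⁴ × 0.724) = 29.7 m/s
Converting: 29.7 m/s × 3.6 = 110 km/h

110 km/h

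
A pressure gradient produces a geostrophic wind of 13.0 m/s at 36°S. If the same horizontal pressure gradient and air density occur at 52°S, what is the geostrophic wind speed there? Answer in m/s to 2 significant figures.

9.7 m/s

With the same pressure gradient and density, V_g ∝ 1/f ∝ 1/sin φ.
V₂ = V₁ · sin φ₁ / sin φ₂ = 13.0 × sin 36° / sin 52°
V₂ = 13.0 × 0.5878/0.7880 = 9.7 m/s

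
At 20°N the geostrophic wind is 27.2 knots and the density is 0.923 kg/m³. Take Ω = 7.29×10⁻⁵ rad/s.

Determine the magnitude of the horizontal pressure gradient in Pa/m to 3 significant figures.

6.44×10⁻⁴ Pa/m

Coriolis parameter at 20°N:
f = 2Ω sin φ = 2 × 7.29×10⁻⁵ × sin 20° = 4.99×10⁻⁵ s⁻¹
Wind speed in SI: 27.2 knots = 14.0 m/s
Geostrophic balance rearranged: |∂P/∂n| = f ρ V_g
|∂P/∂n| = 4.99×10⁻⁵ × 0.923 × 14.0 = 6.44×10⁻⁴ Pa/m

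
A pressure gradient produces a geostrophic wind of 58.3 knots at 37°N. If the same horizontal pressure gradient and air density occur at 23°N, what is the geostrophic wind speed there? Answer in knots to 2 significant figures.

With the same pressure gradient and density, V_g ∝ 1/f ∝ 1/sin φ.
V₂ = V₁ · sin φ₁ / sin φ₂ = 58.3 × sin 37° / sin 23°
V₂ = 58.3 × 0.6018/0.3907 = 90 knots

90 knots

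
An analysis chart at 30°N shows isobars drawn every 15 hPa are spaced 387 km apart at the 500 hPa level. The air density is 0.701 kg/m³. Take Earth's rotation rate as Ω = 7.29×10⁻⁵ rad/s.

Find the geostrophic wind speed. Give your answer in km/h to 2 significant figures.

270 km/h

Coriolis parameter at 30°N:
f = 2Ω sin φ = 2 × 7.29×10⁻⁵ × sin 30° = 7.29×10⁻⁵ s⁻¹
Pressure gradient: |∂P/∂n| = 1500 Pa / 387000 m = 3.88×10⁻³ Pa/m
Geostrophic balance (pressure-gradient force = Coriolis force):
V_g = (1/(fρ)) |∂P/∂n| = 3.88×10⁻³ / (7.29×10⁻⁵ × 0.701) = 75.8 m/s
Converting: 75.8 m/s × 3.6 = 270 km/h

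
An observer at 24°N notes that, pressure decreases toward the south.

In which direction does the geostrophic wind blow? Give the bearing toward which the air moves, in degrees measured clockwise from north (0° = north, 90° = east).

270°

The pressure-gradient force points toward the south (bearing 180°).
Geostrophic balance: in the Northern Hemisphere the Coriolis force deflects motion to the right, so the geostrophic wind blows 90° to the right of the pressure-gradient force (low pressure on the left).
Rotating 180° by 90° clockwise gives 270° — the wind blows toward the west.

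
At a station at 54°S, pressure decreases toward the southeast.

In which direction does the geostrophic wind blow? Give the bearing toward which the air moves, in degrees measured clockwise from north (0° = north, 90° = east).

The pressure-gradient force points toward the southeast (bearing 135°).
Geostrophic balance: in the Southern Hemisphere the Coriolis force deflects motion to the left, so the geostrophic wind blows 90° to the left of the pressure-gradient force (low pressure on the right).
Rotating 135° by 90° counterclockwise gives 045° — the wind blows toward the northeast.

045°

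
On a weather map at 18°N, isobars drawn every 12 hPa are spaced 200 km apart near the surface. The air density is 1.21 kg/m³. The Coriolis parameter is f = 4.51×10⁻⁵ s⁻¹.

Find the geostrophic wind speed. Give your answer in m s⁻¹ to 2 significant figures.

110 m s⁻¹

Pressure gradient: |∂P/∂n| = 1200 Pa / 200000 m = 6.00×10⁻³ Pa/m
Geostrophic balance (pressure-gradient force = Coriolis force):
V_g = (1/(fρ)) |∂P/∂n| = 6.00×10⁻³ / (4.51×10⁻⁵ × 1.21) = 110 m/s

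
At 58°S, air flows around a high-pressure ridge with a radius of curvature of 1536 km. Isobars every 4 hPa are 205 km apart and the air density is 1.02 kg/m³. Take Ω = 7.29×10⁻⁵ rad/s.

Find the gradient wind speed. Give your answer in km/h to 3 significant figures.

61.2 km/h

Coriolis parameter at 58°S:
f = 2Ω sin φ = 2 × 7.29×10⁻⁵ × sin 58° = 1.24×10⁻⁴ s⁻¹
Pressure gradient: |∂P/∂n| = 400 Pa / 205000 m = 1.95×10⁻³ Pa/m
Geostrophic speed: V_g = |∂P/∂n|/(fρ) = 1.95×10⁻³/(1.24×10⁻⁴ × 1.02) = 15.5 m/s
Around a high, pressure-gradient force acts outward with centrifugal, so Coriolis balances both:
fV = (1/ρ)|∂P/∂n| + V²/R  →  V² − fR·V + fR·V_g = 0
With fR = 1.24×10⁻⁴ × 1536×10³ m = 190 m/s:
V = [fR − √((fR)² − 4 fR V_g)]/2 = [190 − √(190² − 4×190×15.5)]/2 = 17 m/s
Supergeostrophic (V > V_g = 15.5 m/s), as expected around a high.
Converting: 17 m/s × 3.6 = 61.2 km/h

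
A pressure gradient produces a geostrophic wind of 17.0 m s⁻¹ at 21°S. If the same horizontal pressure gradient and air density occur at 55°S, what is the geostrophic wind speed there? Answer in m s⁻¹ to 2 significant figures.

With the same pressure gradient and density, V_g ∝ 1/f ∝ 1/sin φ.
V₂ = V₁ · sin φ₁ / sin φ₂ = 17.0 × sin 21° / sin 55°
V₂ = 17.0 × 0.3584/0.8192 = 7.4 m s⁻¹

7.4 m s⁻¹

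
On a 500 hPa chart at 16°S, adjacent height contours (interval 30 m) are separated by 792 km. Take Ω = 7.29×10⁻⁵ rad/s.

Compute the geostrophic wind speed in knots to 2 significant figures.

18 knots

Coriolis parameter at 16°S:
f = 2Ω sin φ = 2 × 7.29×10⁻⁵ × sin 16° = 4.02×10⁻⁵ s⁻¹
Height gradient: |∂Z/∂n| = 30 m / 792000 m = 3.79×10⁻⁵
On a pressure surface, geostrophic balance gives V_g = (g/f)|∂Z/∂n|:
V_g = 9.81 × 3.79×10⁻⁵ / 4.02×10⁻⁵ = 9.25 m/s
Converting: 9.25 m/s × 1.944 = 18 knots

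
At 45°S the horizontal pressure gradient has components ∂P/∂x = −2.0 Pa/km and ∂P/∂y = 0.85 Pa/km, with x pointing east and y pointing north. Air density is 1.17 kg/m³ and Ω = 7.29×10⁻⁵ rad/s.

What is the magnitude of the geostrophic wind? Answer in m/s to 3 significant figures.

18.0 m/s

Coriolis parameter at 45°S:
f = 2Ω sin φ = 2 × 7.29×10⁻⁵ × sin 45° = 1.03×10⁻⁴ s⁻¹
In the Southern Hemisphere f is negative: f = −1.03×10⁻⁴ s⁻¹.
Component geostrophic relations (x east, y north):
u_g = −(1/(fρ)) ∂P/∂y,  v_g = (1/(fρ)) ∂P/∂x
u_g = −(0.85×10⁻³)/(−1.03×10⁻⁴ × 1.17) = 7.05 m/s;  v_g = (−2.0×10⁻³)/(−1.03×10⁻⁴ × 1.17) = 16.6 m/s
|V_g| = √(u_g² + v_g²) = 18.0 m/s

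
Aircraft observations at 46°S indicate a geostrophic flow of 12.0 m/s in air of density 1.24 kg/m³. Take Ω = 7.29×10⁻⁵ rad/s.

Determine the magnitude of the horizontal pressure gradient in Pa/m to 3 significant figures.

1.56×10⁻³ Pa/m

Coriolis parameter at 46°S:
f = 2Ω sin φ = 2 × 7.29×10⁻⁵ × sin 46° = 1.05×10⁻⁴ s⁻¹
Geostrophic balance rearranged: |∂P/∂n| = f ρ V_g
|∂P/∂n| = 1.05×10⁻⁴ × 1.24 × 12.0 = 1.56×10⁻³ Pa/m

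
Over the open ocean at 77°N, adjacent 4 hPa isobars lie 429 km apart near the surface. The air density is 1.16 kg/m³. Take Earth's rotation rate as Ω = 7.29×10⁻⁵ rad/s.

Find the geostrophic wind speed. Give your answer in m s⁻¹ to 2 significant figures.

Coriolis parameter at 77°N:
f = 2Ω sin φ = 2 × 7.29×10⁻⁵ × sin 77° = 1.42×10⁻⁴ s⁻¹
Pressure gradient: |∂P/∂n| = 400 Pa / 429000 m = 9.32×10⁻⁴ Pa/m
Geostrophic balance (pressure-gradient force = Coriolis force):
V_g = (1/(fρ)) |∂P/∂n| = 9.32×10⁻⁴ / (1.42×10⁻⁴ × 1.16) = 5.66 m/s

5.7 m s⁻¹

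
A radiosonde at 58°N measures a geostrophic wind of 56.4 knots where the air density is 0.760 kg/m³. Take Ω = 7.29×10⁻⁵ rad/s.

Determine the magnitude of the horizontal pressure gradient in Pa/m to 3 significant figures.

2.73×10⁻³ Pa/m

Coriolis parameter at 58°N:
f = 2Ω sin φ = 2 × 7.29×10⁻⁵ × sin 58° = 1.24×10⁻⁴ s⁻¹
Wind speed in SI: 56.4 knots = 29.0 m/s
Geostrophic balance rearranged: |∂P/∂n| = f ρ V_g
|∂P/∂n| = 1.24×10⁻⁴ × 0.760 × 29.0 = 2.73×10⁻³ Pa/m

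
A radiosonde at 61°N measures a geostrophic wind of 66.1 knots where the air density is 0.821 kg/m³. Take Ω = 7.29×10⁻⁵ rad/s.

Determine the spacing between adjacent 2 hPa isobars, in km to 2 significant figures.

56 km

Coriolis parameter at 61°N:
f = 2Ω sin φ = 2 × 7.29×10⁻⁵ × sin 61° = 1.28×10⁻⁴ s⁻¹
Wind speed in SI: 66.1 knots = 34.0 m/s
Geostrophic balance rearranged: |∂P/∂n| = f ρ V_g
|∂P/∂n| = 1.28×10⁻⁴ × 0.821 × 34.0 = 3.56×10⁻³ Pa/m
Isobar spacing: Δn = ΔP/|∂P/∂n| = 200 Pa / 3.56×10⁻³ Pa/m = 56179 m ≈ 56 km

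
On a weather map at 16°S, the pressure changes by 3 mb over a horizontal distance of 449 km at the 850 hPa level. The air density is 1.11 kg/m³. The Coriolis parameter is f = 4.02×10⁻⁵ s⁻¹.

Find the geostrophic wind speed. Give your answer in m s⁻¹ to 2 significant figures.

15 m s⁻¹

Pressure gradient: |∂P/∂n| = 300 Pa / 449000 m = 6.68×10⁻⁴ Pa/m
Geostrophic balance (pressure-gradient force = Coriolis force):
V_g = (1/(fρ)) |∂P/∂n| = 6.68×10⁻⁴ / (4.02×10⁻⁵ × 1.11) = 15.0 m/s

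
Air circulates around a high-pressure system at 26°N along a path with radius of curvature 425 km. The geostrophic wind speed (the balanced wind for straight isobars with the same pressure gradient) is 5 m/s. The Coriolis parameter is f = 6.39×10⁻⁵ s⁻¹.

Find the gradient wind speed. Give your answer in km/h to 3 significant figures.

23.8 km/h

Around a high, pressure-gradient force acts outward with centrifugal, so Coriolis balances both:
fV = (1/ρ)|∂P/∂n| + V²/R  →  V² − fR·V + fR·V_g = 0
With fR = 6.39×10⁻⁵ × 425×10³ m = 27.2 m/s:
V = [fR − √((fR)² − 4 fR V_g)]/2 = [27.2 − √(27.2² − 4×27.2×5)]/2 = 6.61 m/s
Supergeostrophic (V > V_g = 5 m/s), as expected around a high.
Converting: 6.61 m/s × 3.6 = 23.8 km/h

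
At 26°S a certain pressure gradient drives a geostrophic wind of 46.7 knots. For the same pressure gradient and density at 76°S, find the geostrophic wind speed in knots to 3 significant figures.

21.1 knots

With the same pressure gradient and density, V_g ∝ 1/f ∝ 1/sin φ.
V₂ = V₁ · sin φ₁ / sin φ₂ = 46.7 × sin 26° / sin 76°
V₂ = 46.7 × 0.4384/0.9703 = 21.1 knots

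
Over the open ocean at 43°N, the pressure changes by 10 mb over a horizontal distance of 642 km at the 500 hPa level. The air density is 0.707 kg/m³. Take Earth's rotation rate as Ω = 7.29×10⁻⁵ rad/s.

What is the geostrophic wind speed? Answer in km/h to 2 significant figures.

80 km/h

Coriolis parameter at 43°N:
f = 2Ω sin φ = 2 × 7.29×10⁻⁵ × sin 43° = 9.94×10⁻⁵ s⁻¹
Pressure gradient: |∂P/∂n| = 1000 Pa / 642000 m = 1.56×10⁻³ Pa/m
Geostrophic balance (pressure-gradient force = Coriolis force):
V_g = (1/(fρ)) |∂P/∂n| = 1.56×10⁻³ / (9.94×10⁻⁵ × 0.707) = 22.2 m/s
Converting: 22.2 m/s × 3.6 = 80 km/h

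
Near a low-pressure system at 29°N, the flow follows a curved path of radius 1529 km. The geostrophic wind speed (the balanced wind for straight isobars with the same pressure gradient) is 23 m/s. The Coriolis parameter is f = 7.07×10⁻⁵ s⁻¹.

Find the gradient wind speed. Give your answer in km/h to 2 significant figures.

70 km/h

Around a low, centrifugal force acts outward with Coriolis, so pressure-gradient force balances both:
(1/ρ)|∂P/∂n| = fV + V²/R  →  V² + fR·V − fR·V_g = 0
With fR = 7.07×10⁻⁵ × 1529×10³ m = 108 m/s:
V = [−fR + √((fR)² + 4 fR V_g)]/2 = [−108 + √(108² + 4×108×23)]/2 = 19.5 m/s
Subgeostrophic (V < V_g = 23 m/s), as expected around a low.
Converting: 19.5 m/s × 3.6 = 70 km/h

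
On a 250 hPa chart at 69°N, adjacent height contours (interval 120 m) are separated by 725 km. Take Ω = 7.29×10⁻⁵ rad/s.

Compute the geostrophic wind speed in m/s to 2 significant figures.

Coriolis parameter at 69°N:
f = 2Ω sin φ = 2 × 7.29×10⁻⁵ × sin 69° = 1.36×10⁻⁴ s⁻¹
Height gradient: |∂Z/∂n| = 120 m / 725000 m = 1.66×10⁻⁴
On a pressure surface, geostrophic balance gives V_g = (g/f)|∂Z/∂n|:
V_g = 9.81 × 1.66×10⁻⁴ / 1.36×10⁻⁴ = 11.9 m/s

12 m/s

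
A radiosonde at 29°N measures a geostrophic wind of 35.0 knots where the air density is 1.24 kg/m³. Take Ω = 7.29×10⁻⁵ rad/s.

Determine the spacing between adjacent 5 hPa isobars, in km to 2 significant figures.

Coriolis parameter at 29°N:
f = 2Ω sin φ = 2 × 7.29×10⁻⁵ × sin 29° = 7.07×10⁻⁵ s⁻¹
Wind speed in SI: 35.0 knots = 18.0 m/s
Geostrophic balance rearranged: |∂P/∂n| = f ρ V_g
|∂P/∂n| = 7.07×10⁻⁵ × 1.24 × 18.0 = 1.58×10⁻³ Pa/m
Isobar spacing: Δn = ΔP/|∂P/∂n| = 500 Pa / 1.58×10⁻³ Pa/m = 316821 m ≈ 320 km

320 km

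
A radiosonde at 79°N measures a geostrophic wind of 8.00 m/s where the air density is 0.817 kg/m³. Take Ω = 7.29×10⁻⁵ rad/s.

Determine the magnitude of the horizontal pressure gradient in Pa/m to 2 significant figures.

Coriolis parameter at 79°N:
f = 2Ω sin φ = 2 × 7.29×10⁻⁵ × sin 79° = 1.43×10⁻⁴ s⁻¹
Geostrophic balance rearranged: |∂P/∂n| = f ρ V_g
|∂P/∂n| = 1.43×10⁻⁴ × 0.817 × 8.00 = 9.35×10⁻⁴ Pa/m

9.4×10⁻⁴ Pa/m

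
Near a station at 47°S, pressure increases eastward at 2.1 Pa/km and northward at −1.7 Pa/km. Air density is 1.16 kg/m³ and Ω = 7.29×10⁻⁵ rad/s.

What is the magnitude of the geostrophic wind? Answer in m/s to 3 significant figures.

Coriolis parameter at 47°S:
f = 2Ω sin φ = 2 × 7.29×10⁻⁵ × sin 47° = 1.07×10⁻⁴ s⁻¹
In the Southern Hemisphere f is negative: f = −1.07×10⁻⁴ s⁻¹.
Component geostrophic relations (x east, y north):
u_g = −(1/(fρ)) ∂P/∂y,  v_g = (1/(fρ)) ∂P/∂x
u_g = −(−1.7×10⁻³)/(−1.07×10⁻⁴ × 1.16) = −13.7 m/s;  v_g = (2.1×10⁻³)/(−1.07×10⁻⁴ × 1.16) = −17.0 m/s
|V_g| = √(u_g² + v_g²) = 21.8 m/s

21.8 m/s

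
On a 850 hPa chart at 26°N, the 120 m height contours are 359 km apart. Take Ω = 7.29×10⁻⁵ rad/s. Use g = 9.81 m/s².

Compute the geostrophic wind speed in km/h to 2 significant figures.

Coriolis parameter at 26°N:
f = 2Ω sin φ = 2 × 7.29×10⁻⁵ × sin 26° = 6.39×10⁻⁵ s⁻¹
Height gradient: |∂Z/∂n| = 120 m / 359000 m = 3.34×10⁻⁴
On a pressure surface, geostrophic balance gives V_g = (g/f)|∂Z/∂n|:
V_g = 9.81 × 3.34×10⁻⁴ / 6.39×10⁻⁵ = 51.3 m/s
Converting: 51.3 m/s × 3.6 = 180 km/h

180 km/h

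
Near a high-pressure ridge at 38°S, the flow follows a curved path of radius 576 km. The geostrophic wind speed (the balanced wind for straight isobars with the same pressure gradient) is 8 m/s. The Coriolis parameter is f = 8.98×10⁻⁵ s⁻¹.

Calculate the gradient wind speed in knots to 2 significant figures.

Around a high, pressure-gradient force acts outward with centrifugal, so Coriolis balances both:
fV = (1/ρ)|∂P/∂n| + V²/R  →  V² − fR·V + fR·V_g = 0
With fR = 8.98×10⁻⁵ × 576×10³ m = 51.7 m/s:
V = [fR − √((fR)² − 4 fR V_g)]/2 = [51.7 − √(51.7² − 4×51.7×8)]/2 = 9.89 m/s
Supergeostrophic (V > V_g = 8 m/s), as expected around a high.
Converting: 9.89 m/s × 1.944 = 19 knots

19 knots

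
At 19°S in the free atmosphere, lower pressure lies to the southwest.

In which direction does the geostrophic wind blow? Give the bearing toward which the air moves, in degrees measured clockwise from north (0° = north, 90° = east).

The pressure-gradient force points toward the southwest (bearing 225°).
Geostrophic balance: in the Southern Hemisphere the Coriolis force deflects motion to the left, so the geostrophic wind blows 90° to the left of the pressure-gradient force (low pressure on the right).
Rotating 225° by 90° counterclockwise gives 135° — the wind blows toward the southeast.

135°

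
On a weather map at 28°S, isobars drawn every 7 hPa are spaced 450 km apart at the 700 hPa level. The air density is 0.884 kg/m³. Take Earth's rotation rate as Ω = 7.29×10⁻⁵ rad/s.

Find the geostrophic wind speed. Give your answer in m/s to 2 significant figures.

Coriolis parameter at 28°S:
f = 2Ω sin φ = 2 × 7.29×10⁻⁵ × sin 28° = 6.84×10⁻⁵ s⁻¹
Pressure gradient: |∂P/∂n| = 700 Pa / 450000 m = 1.56×10⁻³ Pa/m
Geostrophic balance (pressure-gradient force = Coriolis force):
V_g = (1/(fρ)) |∂P/∂n| = 1.56×10⁻³ / (6.84×10⁻⁵ × 0.884) = 25.7 m/s

26 m/s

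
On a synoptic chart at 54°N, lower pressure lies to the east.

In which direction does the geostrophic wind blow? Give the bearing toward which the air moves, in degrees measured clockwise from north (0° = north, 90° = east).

The pressure-gradient force points toward the east (bearing 090°).
Geostrophic balance: in the Northern Hemisphere the Coriolis force deflects motion to the right, so the geostrophic wind blows 90° to the right of the pressure-gradient force (low pressure on the left).
Rotating 090° by 90° clockwise gives 180° — the wind blows toward the south.

180°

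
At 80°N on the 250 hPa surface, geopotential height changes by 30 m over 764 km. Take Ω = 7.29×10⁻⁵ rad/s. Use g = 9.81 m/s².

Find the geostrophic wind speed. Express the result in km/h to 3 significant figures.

9.66 km/h

Coriolis parameter at 80°N:
f = 2Ω sin φ = 2 × 7.29×10⁻⁵ × sin 80° = 1.44×10⁻⁴ s⁻¹
Height gradient: |∂Z/∂n| = 30 m / 764000 m = 3.93×10⁻⁵
On a pressure surface, geostrophic balance gives V_g = (g/f)|∂Z/∂n|:
V_g = 9.81 × 3.93×10⁻⁵ / 1.44×10⁻⁴ = 2.68 m/s
Converting: 2.68 m/s × 3.6 = 9.66 km/h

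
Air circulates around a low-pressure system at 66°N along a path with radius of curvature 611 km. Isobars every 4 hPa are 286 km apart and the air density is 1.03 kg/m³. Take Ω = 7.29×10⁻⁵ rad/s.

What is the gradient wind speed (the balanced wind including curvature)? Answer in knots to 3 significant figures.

17.8 knots

Coriolis parameter at 66°N:
f = 2Ω sin φ = 2 × 7.29×10⁻⁵ × sin 66° = 1.33×10⁻⁴ s⁻¹
Pressure gradient: |∂P/∂n| = 400 Pa / 286000 m = 1.40×10⁻³ Pa/m
Geostrophic speed: V_g = |∂P/∂n|/(fρ) = 1.40×10⁻³/(1.33×10⁻⁴ × 1.03) = 10.2 m/s
Around a low, centrifugal force acts outward with Coriolis, so pressure-gradient force balances both:
(1/ρ)|∂P/∂n| = fV + V²/R  →  V² + fR·V − fR·V_g = 0
With fR = 1.33×10⁻⁴ × 611×10³ m = 81.4 m/s:
V = [−fR + √((fR)² + 4 fR V_g)]/2 = [−81.4 + √(81.4² + 4×81.4×10.2)]/2 = 9.16 m/s
Subgeostrophic (V < V_g = 10.2 m/s), as expected around a low.
Converting: 9.16 m/s × 1.944 = 17.8 knots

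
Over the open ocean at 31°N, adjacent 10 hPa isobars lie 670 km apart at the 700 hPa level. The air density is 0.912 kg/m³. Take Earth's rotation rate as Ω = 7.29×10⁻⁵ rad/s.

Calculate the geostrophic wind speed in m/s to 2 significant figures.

Coriolis parameter at 31°N:
f = 2Ω sin φ = 2 × 7.29×10⁻⁵ × sin 31° = 7.51×10⁻⁵ s⁻¹
Pressure gradient: |∂P/∂n| = 1000 Pa / 670000 m = 1.49×10⁻³ Pa/m
Geostrophic balance (pressure-gradient force = Coriolis force):
V_g = (1/(fρ)) |∂P/∂n| = 1.49×10⁻³ / (7.51×10⁻⁵ × 0.912) = 21.8 m/s

22 m/s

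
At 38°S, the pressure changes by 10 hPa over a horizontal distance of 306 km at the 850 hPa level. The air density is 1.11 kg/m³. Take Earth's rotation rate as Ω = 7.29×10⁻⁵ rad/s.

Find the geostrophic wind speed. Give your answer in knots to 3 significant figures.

63.8 knots

Coriolis parameter at 38°S:
f = 2Ω sin φ = 2 × 7.29×10⁻⁵ × sin 38° = 8.98×10⁻⁵ s⁻¹
Pressure gradient: |∂P/∂n| = 1000 Pa / 306000 m = 3.27×10⁻³ Pa/m
Geostrophic balance (pressure-gradient force = Coriolis force):
V_g = (1/(fρ)) |∂P/∂n| = 3.27×10⁻³ / (8.98×10⁻⁵ × 1.11) = 32.8 m/s
Converting: 32.8 m/s × 1.944 = 63.8 knots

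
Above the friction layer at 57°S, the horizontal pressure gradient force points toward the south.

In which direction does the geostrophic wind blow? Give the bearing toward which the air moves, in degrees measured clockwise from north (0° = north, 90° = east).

The pressure-gradient force points toward the south (bearing 180°).
Geostrophic balance: in the Southern Hemisphere the Coriolis force deflects motion to the left, so the geostrophic wind blows 90° to the left of the pressure-gradient force (low pressure on the right).
Rotating 180° by 90° counterclockwise gives 090° — the wind blows toward the east.

090°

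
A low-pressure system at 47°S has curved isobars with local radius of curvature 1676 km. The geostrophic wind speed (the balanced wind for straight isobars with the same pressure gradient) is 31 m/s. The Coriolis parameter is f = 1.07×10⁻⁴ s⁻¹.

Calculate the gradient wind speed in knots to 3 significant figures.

Around a low, centrifugal force acts outward with Coriolis, so pressure-gradient force balances both:
(1/ρ)|∂P/∂n| = fV + V²/R  →  V² + fR·V − fR·V_g = 0
With fR = 1.07×10⁻⁴ × 1676×10³ m = 179 m/s:
V = [−fR + √((fR)² + 4 fR V_g)]/2 = [−179 + √(179² + 4×179×31)]/2 = 26.9 m/s
Subgeostrophic (V < V_g = 31 m/s), as expected around a low.
Converting: 26.9 m/s × 1.944 = 52.4 knots

52.4 knots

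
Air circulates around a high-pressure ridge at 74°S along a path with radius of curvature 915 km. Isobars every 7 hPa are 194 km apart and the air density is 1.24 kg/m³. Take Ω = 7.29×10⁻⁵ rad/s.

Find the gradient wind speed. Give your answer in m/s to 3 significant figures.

Coriolis parameter at 74°S:
f = 2Ω sin φ = 2 × 7.29×10⁻⁵ × sin 74° = 1.40×10⁻⁴ s⁻¹
Pressure gradient: |∂P/∂n| = 700 Pa / 194000 m = 3.61×10⁻³ Pa/m
Geostrophic speed: V_g = |∂P/∂n|/(fρ) = 3.61×10⁻³/(1.40×10⁻⁴ × 1.24) = 20.8 m/s
Around a high, pressure-gradient force acts outward with centrifugal, so Coriolis balances both:
fV = (1/ρ)|∂P/∂n| + V²/R  →  V² − fR·V + fR·V_g = 0
With fR = 1.40×10⁻⁴ × 915×10³ m = 128 m/s:
V = [fR − √((fR)² − 4 fR V_g)]/2 = [128 − √(128² − 4×128×20.8)]/2 = 26.1 m/s
Supergeostrophic (V > V_g = 20.8 m/s), as expected around a high.

26.1 m/s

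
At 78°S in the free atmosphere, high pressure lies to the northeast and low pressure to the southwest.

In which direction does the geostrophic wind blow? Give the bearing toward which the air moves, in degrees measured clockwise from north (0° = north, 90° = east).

135°

The pressure-gradient force points toward the southwest (bearing 225°).
Geostrophic balance: in the Southern Hemisphere the Coriolis force deflects motion to the left, so the geostrophic wind blows 90° to the left of the pressure-gradient force (low pressure on the right).
Rotating 225° by 90° counterclockwise gives 135° — the wind blows toward the southeast.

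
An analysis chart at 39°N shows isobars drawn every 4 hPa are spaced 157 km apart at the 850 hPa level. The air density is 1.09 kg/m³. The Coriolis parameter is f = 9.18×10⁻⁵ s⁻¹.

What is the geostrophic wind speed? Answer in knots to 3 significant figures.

49.5 knots

Pressure gradient: |∂P/∂n| = 400 Pa / 157000 m = 2.55×10⁻³ Pa/m
Geostrophic balance (pressure-gradient force = Coriolis force):
V_g = (1/(fρ)) |∂P/∂n| = 2.55×10⁻³ / (9.18×10⁻⁵ × 1.09) = 25.5 m/s
Converting: 25.5 m/s × 1.944 = 49.5 knots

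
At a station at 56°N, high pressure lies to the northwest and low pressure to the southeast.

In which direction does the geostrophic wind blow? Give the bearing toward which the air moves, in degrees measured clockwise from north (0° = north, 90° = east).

The pressure-gradient force points toward the southeast (bearing 135°).
Geostrophic balance: in the Northern Hemisphere the Coriolis force deflects motion to the right, so the geostrophic wind blows 90° to the right of the pressure-gradient force (low pressure on the left).
Rotating 135° by 90° clockwise gives 225° — the wind blows toward the southwest.

225°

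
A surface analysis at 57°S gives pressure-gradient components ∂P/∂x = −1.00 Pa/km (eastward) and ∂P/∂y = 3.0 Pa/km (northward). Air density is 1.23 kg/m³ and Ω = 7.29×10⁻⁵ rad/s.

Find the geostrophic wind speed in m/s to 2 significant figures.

Coriolis parameter at 57°S:
f = 2Ω sin φ = 2 × 7.29×10⁻⁵ × sin 57° = 1.22×10⁻⁴ s⁻¹
In the Southern Hemisphere f is negative: f = −1.22×10⁻⁴ s⁻¹.
Component geostrophic relations (x east, y north):
u_g = −(1/(fρ)) ∂P/∂y,  v_g = (1/(fρ)) ∂P/∂x
u_g = −(3.0×10⁻³)/(−1.22×10⁻⁴ × 1.23) = 19.9 m/s;  v_g = (−1.00×10⁻³)/(−1.22×10⁻⁴ × 1.23) = 6.65 m/s
|V_g| = √(u_g² + v_g²) = 21.0 m/s

21 m/s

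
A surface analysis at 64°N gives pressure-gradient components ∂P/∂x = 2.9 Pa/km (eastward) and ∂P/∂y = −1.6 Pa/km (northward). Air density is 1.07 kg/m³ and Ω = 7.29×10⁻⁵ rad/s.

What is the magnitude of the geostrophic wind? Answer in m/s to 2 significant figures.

24 m/s

Coriolis parameter at 64°N:
f = 2Ω sin φ = 2 × 7.29×10⁻⁵ × sin 64° = 1.31×10⁻⁴ s⁻¹
Component geostrophic relations (x east, y north):
u_g = −(1/(fρ)) ∂P/∂y,  v_g = (1/(fρ)) ∂P/∂x
u_g = −(−1.6×10⁻³)/(1.31×10⁻⁴ × 1.07) = 11.4 m/s;  v_g = (2.9×10⁻³)/(1.31×10⁻⁴ × 1.07) = 20.7 m/s
|V_g| = √(u_g² + v_g²) = 23.6 m/s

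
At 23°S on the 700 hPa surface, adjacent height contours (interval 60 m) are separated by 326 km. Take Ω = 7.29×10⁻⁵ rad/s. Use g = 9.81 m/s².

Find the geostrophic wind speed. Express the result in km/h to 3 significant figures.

Coriolis parameter at 23°S:
f = 2Ω sin φ = 2 × 7.29×10⁻⁵ × sin 23° = 5.70×10⁻⁵ s⁻¹
Height gradient: |∂Z/∂n| = 60 m / 326000 m = 1.84×10⁻⁴
On a pressure surface, geostrophic balance gives V_g = (g/f)|∂Z/∂n|:
V_g = 9.81 × 1.84×10⁻⁴ / 5.70×10⁻⁵ = 31.7 m/s
Converting: 31.7 m/s × 3.6 = 114 km/h

114 km/h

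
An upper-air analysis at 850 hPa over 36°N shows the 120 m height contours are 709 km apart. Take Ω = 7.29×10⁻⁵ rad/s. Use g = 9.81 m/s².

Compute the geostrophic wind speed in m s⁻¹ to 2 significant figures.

19 m s⁻¹

Coriolis parameter at 36°N:
f = 2Ω sin φ = 2 × 7.29×10⁻⁵ × sin 36° = 8.57×10⁻⁵ s⁻¹
Height gradient: |∂Z/∂n| = 120 m / 709000 m = 1.69×10⁻⁴
On a pressure surface, geostrophic balance gives V_g = (g/f)|∂Z/∂n|:
V_g = 9.81 × 1.69×10⁻⁴ / 8.57×10⁻⁵ = 19.4 m/s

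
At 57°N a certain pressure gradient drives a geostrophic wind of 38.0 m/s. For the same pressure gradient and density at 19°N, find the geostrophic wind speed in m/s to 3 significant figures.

With the same pressure gradient and density, V_g ∝ 1/f ∝ 1/sin φ.
V₂ = V₁ · sin φ₁ / sin φ₂ = 38.0 × sin 57° / sin 19°
V₂ = 38.0 × 0.8387/0.3256 = 97.9 m/s

97.9 m/s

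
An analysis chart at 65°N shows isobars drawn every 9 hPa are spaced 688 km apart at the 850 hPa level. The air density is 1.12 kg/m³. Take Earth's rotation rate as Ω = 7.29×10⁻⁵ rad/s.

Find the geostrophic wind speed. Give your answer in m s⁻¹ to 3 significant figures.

8.84 m s⁻¹

Coriolis parameter at 65°N:
f = 2Ω sin φ = 2 × 7.29×10⁻⁵ × sin 65° = 1.32×10⁻⁴ s⁻¹
Pressure gradient: |∂P/∂n| = 900 Pa / 688000 m = 1.31×10⁻³ Pa/m
Geostrophic balance (pressure-gradient force = Coriolis force):
V_g = (1/(fρ)) |∂P/∂n| = 1.31×10⁻³ / (1.32×10⁻⁴ × 1.12) = 8.84 m/s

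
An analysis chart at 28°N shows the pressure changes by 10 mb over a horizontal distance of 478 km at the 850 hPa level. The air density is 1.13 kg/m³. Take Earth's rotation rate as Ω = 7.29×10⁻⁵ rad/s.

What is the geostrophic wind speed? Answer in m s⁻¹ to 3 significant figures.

27.0 m s⁻¹

Coriolis parameter at 28°N:
f = 2Ω sin φ = 2 × 7.29×10⁻⁵ × sin 28° = 6.84×10⁻⁵ s⁻¹
Pressure gradient: |∂P/∂n| = 1000 Pa / 478000 m = 2.09×10⁻³ Pa/m
Geostrophic balance (pressure-gradient force = Coriolis force):
V_g = (1/(fρ)) |∂P/∂n| = 2.09×10⁻³ / (6.84×10⁻⁵ × 1.13) = 27.0 m/s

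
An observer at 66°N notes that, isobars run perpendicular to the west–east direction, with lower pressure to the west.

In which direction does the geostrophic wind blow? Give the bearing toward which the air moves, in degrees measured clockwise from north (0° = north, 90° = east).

000°

The pressure-gradient force points toward the west (bearing 270°).
Geostrophic balance: in the Northern Hemisphere the Coriolis force deflects motion to the right, so the geostrophic wind blows 90° to the right of the pressure-gradient force (low pressure on the left).
Rotating 270° by 90° clockwise gives 000° — the wind blows toward the north.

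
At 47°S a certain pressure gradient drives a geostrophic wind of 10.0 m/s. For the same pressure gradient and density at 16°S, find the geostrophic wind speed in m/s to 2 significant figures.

27 m/s

With the same pressure gradient and density, V_g ∝ 1/f ∝ 1/sin φ.
V₂ = V₁ · sin φ₁ / sin φ₂ = 10.0 × sin 47° / sin 16°
V₂ = 10.0 × 0.7314/0.2756 = 27 m/s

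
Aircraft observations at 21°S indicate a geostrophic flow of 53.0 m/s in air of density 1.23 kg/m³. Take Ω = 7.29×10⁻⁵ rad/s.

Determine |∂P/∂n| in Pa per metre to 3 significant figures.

3.41×10⁻³ Pa/m

Coriolis parameter at 21°S:
f = 2Ω sin φ = 2 × 7.29×10⁻⁵ × sin 21° = 5.23×10⁻⁵ s⁻¹
Geostrophic balance rearranged: |∂P/∂n| = f ρ V_g
|∂P/∂n| = 5.23×10⁻⁵ × 1.23 × 53.0 = 3.41×10⁻³ Pa/m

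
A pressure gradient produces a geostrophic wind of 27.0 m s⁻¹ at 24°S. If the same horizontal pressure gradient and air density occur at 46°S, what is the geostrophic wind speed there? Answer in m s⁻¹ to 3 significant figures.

With the same pressure gradient and density, V_g ∝ 1/f ∝ 1/sin φ.
V₂ = V₁ · sin φ₁ / sin φ₂ = 27.0 × sin 24° / sin 46°
V₂ = 27.0 × 0.4067/0.7193 = 15.3 m s⁻¹

15.3 m s⁻¹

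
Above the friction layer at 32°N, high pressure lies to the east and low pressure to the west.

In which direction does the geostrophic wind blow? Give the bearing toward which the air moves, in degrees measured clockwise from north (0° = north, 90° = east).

000°

The pressure-gradient force points toward the west (bearing 270°).
Geostrophic balance: in the Northern Hemisphere the Coriolis force deflects motion to the right, so the geostrophic wind blows 90° to the right of the pressure-gradient force (low pressure on the left).
Rotating 270° by 90° clockwise gives 000° — the wind blows toward the north.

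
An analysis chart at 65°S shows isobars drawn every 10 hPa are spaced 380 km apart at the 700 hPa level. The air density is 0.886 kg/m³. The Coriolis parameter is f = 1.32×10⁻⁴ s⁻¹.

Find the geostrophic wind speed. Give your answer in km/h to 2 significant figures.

81 km/h

Pressure gradient: |∂P/∂n| = 1000 Pa / 380000 m = 2.63×10⁻³ Pa/m
Geostrophic balance (pressure-gradient force = Coriolis force):
V_g = (1/(fρ)) |∂P/∂n| = 2.63×10⁻³ / (1.32×10⁻⁴ × 0.886) = 22.5 m/s
Converting: 22.5 m/s × 3.6 = 81 km/h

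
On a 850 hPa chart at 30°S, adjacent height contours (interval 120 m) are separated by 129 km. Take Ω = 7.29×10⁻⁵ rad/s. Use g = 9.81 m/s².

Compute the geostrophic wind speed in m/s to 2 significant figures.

130 m/s

Coriolis parameter at 30°S:
f = 2Ω sin φ = 2 × 7.29×10⁻⁵ × sin 30° = 7.29×10⁻⁵ s⁻¹
Height gradient: |∂Z/∂n| = 120 m / 129000 m = 9.30×10⁻⁴
On a pressure surface, geostrophic balance gives V_g = (g/f)|∂Z/∂n|:
V_g = 9.81 × 9.30×10⁻⁴ / 7.29×10⁻⁵ = 125 m/s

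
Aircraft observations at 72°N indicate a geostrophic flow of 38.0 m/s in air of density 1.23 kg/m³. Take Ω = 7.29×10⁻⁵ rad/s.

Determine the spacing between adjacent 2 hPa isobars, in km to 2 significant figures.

31 km

Coriolis parameter at 72°N:
f = 2Ω sin φ = 2 × 7.29×10⁻⁵ × sin 72° = 1.39×10⁻⁴ s⁻¹
Geostrophic balance rearranged: |∂P/∂n| = f ρ V_g
|∂P/∂n| = 1.39×10⁻⁴ × 1.23 × 38.0 = 6.48×10⁻³ Pa/m
Isobar spacing: Δn = ΔP/|∂P/∂n| = 200 Pa / 6.48×10⁻³ Pa/m = 30859 m ≈ 31 km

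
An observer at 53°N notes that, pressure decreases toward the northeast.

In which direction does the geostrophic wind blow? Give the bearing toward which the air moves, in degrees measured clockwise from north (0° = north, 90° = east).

The pressure-gradient force points toward the northeast (bearing 045°).
Geostrophic balance: in the Northern Hemisphere the Coriolis force deflects motion to the right, so the geostrophic wind blows 90° to the right of the pressure-gradient force (low pressure on the left).
Rotating 045° by 90° clockwise gives 135° — the wind blows toward the southeast.

135°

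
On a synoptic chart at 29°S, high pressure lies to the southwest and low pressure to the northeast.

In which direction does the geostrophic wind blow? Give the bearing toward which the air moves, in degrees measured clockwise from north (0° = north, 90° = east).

The pressure-gradient force points toward the northeast (bearing 045°).
Geostrophic balance: in the Southern Hemisphere the Coriolis force deflects motion to the left, so the geostrophic wind blows 90° to the left of the pressure-gradient force (low pressure on the right).
Rotating 045° by 90° counterclockwise gives 315° — the wind blows toward the northwest.

315°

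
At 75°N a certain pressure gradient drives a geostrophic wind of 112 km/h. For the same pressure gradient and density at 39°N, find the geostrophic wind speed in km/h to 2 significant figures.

170 km/h

With the same pressure gradient and density, V_g ∝ 1/f ∝ 1/sin φ.
V₂ = V₁ · sin φ₁ / sin φ₂ = 112 × sin 75° / sin 39°
V₂ = 112 × 0.9659/0.6293 = 170 km/h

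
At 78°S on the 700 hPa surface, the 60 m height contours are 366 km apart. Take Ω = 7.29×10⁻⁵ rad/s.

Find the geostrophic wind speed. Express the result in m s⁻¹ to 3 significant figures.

11.3 m s⁻¹

Coriolis parameter at 78°S:
f = 2Ω sin φ = 2 × 7.29×10⁻⁵ × sin 78° = 1.43×10⁻⁴ s⁻¹
Height gradient: |∂Z/∂n| = 60 m / 366000 m = 1.64×10⁻⁴
On a pressure surface, geostrophic balance gives V_g = (g/f)|∂Z/∂n|:
V_g = 9.81 × 1.64×10⁻⁴ / 1.43×10⁻⁴ = 11.3 m/s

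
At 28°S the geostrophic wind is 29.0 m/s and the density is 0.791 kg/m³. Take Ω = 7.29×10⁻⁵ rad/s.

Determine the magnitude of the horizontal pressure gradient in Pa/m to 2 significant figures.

Coriolis parameter at 28°S:
f = 2Ω sin φ = 2 × 7.29×10⁻⁵ × sin 28° = 6.84×10⁻⁵ s⁻¹
Geostrophic balance rearranged: |∂P/∂n| = f ρ V_g
|∂P/∂n| = 6.84×10⁻⁵ × 0.791 × 29.0 = 1.57×10⁻³ Pa/m

1.6×10⁻³ Pa/m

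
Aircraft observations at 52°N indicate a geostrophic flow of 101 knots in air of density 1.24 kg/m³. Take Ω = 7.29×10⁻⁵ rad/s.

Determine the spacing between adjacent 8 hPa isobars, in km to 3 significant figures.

108 km

Coriolis parameter at 52°N:
f = 2Ω sin φ = 2 × 7.29×10⁻⁵ × sin 52° = 1.15×10⁻⁴ s⁻¹
Wind speed in SI: 101 knots = 52.0 m/s
Geostrophic balance rearranged: |∂P/∂n| = f ρ V_g
|∂P/∂n| = 1.15×10⁻⁴ × 1.24 × 52.0 = 7.40×10⁻³ Pa/m
Isobar spacing: Δn = ΔP/|∂P/∂n| = 800 Pa / 7.40×10⁻³ Pa/m = 108073 m ≈ 108 km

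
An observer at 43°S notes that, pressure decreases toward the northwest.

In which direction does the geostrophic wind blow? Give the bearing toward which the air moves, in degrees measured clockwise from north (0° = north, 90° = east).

225°

The pressure-gradient force points toward the northwest (bearing 315°).
Geostrophic balance: in the Southern Hemisphere the Coriolis force deflects motion to the left, so the geostrophic wind blows 90° to the left of the pressure-gradient force (low pressure on the right).
Rotating 315° by 90° counterclockwise gives 225° — the wind blows toward the southwest.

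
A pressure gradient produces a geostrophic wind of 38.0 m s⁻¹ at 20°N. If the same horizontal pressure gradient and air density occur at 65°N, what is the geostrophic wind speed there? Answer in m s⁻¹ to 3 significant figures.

14.3 m s⁻¹

With the same pressure gradient and density, V_g ∝ 1/f ∝ 1/sin φ.
V₂ = V₁ · sin φ₁ / sin φ₂ = 38.0 × sin 20° / sin 65°
V₂ = 38.0 × 0.3420/0.9063 = 14.3 m s⁻¹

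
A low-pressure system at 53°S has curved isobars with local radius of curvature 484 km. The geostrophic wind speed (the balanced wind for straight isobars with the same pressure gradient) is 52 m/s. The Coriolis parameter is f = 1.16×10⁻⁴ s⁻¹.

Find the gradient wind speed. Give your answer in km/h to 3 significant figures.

Around a low, centrifugal force acts outward with Coriolis, so pressure-gradient force balances both:
(1/ρ)|∂P/∂n| = fV + V²/R  →  V² + fR·V − fR·V_g = 0
With fR = 1.16×10⁻⁴ × 484×10³ m = 56.1 m/s:
V = [−fR + √((fR)² + 4 fR V_g)]/2 = [−56.1 + √(56.1² + 4×56.1×52)]/2 = 32.8 m/s
Subgeostrophic (V < V_g = 52 m/s), as expected around a low.
Converting: 32.8 m/s × 3.6 = 118 km/h

118 km/h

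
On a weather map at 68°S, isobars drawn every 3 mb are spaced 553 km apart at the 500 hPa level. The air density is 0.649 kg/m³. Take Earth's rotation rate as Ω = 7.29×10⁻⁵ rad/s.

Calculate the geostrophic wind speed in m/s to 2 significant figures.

Coriolis parameter at 68°S:
f = 2Ω sin φ = 2 × 7.29×10⁻⁵ × sin 68° = 1.35×10⁻⁴ s⁻¹
Pressure gradient: |∂P/∂n| = 300 Pa / 553000 m = 5.42×10⁻⁴ Pa/m
Geostrophic balance (pressure-gradient force = Coriolis force):
V_g = (1/(fρ)) |∂P/∂n| = 5.42×10⁻⁴ / (1.35×10⁻⁴ × 0.649) = 6.18 m/s

6.2 m/s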